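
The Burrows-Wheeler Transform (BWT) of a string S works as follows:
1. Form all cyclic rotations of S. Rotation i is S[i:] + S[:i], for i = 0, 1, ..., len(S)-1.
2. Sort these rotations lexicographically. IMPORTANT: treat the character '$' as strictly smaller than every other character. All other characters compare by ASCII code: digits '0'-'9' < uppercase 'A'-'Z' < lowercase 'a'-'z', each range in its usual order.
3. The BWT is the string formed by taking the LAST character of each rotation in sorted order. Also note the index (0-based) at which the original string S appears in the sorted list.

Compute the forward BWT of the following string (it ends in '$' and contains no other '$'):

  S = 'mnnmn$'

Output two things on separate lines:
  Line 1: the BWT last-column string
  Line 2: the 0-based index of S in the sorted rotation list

Answer: nn$mnm
2

Derivation:
All 6 rotations (rotation i = S[i:]+S[:i]):
  rot[0] = mnnmn$
  rot[1] = nnmn$m
  rot[2] = nmn$mn
  rot[3] = mn$mnn
  rot[4] = n$mnnm
  rot[5] = $mnnmn
Sorted (with $ < everything):
  sorted[0] = $mnnmn  (last char: 'n')
  sorted[1] = mn$mnn  (last char: 'n')
  sorted[2] = mnnmn$  (last char: '$')
  sorted[3] = n$mnnm  (last char: 'm')
  sorted[4] = nmn$mn  (last char: 'n')
  sorted[5] = nnmn$m  (last char: 'm')
Last column: nn$mnm
Original string S is at sorted index 2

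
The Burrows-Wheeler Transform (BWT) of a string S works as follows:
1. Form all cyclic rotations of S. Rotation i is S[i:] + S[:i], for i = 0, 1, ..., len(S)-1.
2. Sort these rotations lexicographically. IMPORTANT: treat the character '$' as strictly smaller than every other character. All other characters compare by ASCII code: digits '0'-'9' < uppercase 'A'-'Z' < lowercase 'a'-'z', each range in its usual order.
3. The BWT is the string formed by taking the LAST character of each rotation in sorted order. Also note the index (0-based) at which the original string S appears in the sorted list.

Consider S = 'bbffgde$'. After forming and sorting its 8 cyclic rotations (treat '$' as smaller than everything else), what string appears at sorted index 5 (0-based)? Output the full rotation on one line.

All 8 rotations (rotation i = S[i:]+S[:i]):
  rot[0] = bbffgde$
  rot[1] = bffgde$b
  rot[2] = ffgde$bb
  rot[3] = fgde$bbf
  rot[4] = gde$bbff
  rot[5] = de$bbffg
  rot[6] = e$bbffgd
  rot[7] = $bbffgde
Sorted (with $ < everything):
  sorted[0] = $bbffgde
  sorted[1] = bbffgde$
  sorted[2] = bffgde$b
  sorted[3] = de$bbffg
  sorted[4] = e$bbffgd
  sorted[5] = ffgde$bb
  sorted[6] = fgde$bbf
  sorted[7] = gde$bbff
sorted[5] = ffgde$bb

Answer: ffgde$bb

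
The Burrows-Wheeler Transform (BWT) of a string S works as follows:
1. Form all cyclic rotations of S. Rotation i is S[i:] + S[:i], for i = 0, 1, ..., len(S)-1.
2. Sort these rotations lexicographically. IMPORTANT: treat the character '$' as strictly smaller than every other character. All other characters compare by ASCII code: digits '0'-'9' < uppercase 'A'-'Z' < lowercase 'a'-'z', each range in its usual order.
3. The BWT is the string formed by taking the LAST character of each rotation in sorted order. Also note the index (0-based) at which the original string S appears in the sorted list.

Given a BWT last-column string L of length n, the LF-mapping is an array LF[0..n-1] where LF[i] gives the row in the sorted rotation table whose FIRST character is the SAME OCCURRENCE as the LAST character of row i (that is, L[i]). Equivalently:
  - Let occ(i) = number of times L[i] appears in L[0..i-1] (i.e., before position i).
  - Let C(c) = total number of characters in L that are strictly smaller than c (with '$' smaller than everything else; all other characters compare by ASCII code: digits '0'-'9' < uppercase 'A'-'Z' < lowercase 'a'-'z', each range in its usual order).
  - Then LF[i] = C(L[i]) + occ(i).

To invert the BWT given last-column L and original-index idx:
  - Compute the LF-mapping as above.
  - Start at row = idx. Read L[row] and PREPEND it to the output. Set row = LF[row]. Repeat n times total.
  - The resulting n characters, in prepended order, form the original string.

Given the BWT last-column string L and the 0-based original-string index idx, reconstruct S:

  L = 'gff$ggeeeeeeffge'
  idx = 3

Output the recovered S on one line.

Answer: efeefgefeeggefg$

Derivation:
LF mapping: 12 8 9 0 13 14 1 2 3 4 5 6 10 11 15 7
Walk LF starting at row 3, prepending L[row]:
  step 1: row=3, L[3]='$', prepend. Next row=LF[3]=0
  step 2: row=0, L[0]='g', prepend. Next row=LF[0]=12
  step 3: row=12, L[12]='f', prepend. Next row=LF[12]=10
  step 4: row=10, L[10]='e', prepend. Next row=LF[10]=5
  step 5: row=5, L[5]='g', prepend. Next row=LF[5]=14
  step 6: row=14, L[14]='g', prepend. Next row=LF[14]=15
  step 7: row=15, L[15]='e', prepend. Next row=LF[15]=7
  step 8: row=7, L[7]='e', prepend. Next row=LF[7]=2
  step 9: row=2, L[2]='f', prepend. Next row=LF[2]=9
  step 10: row=9, L[9]='e', prepend. Next row=LF[9]=4
  step 11: row=4, L[4]='g', prepend. Next row=LF[4]=13
  step 12: row=13, L[13]='f', prepend. Next row=LF[13]=11
  step 13: row=11, L[11]='e', prepend. Next row=LF[11]=6
  step 14: row=6, L[6]='e', prepend. Next row=LF[6]=1
  step 15: row=1, L[1]='f', prepend. Next row=LF[1]=8
  step 16: row=8, L[8]='e', prepend. Next row=LF[8]=3
Reversed output: efeefgefeeggefg$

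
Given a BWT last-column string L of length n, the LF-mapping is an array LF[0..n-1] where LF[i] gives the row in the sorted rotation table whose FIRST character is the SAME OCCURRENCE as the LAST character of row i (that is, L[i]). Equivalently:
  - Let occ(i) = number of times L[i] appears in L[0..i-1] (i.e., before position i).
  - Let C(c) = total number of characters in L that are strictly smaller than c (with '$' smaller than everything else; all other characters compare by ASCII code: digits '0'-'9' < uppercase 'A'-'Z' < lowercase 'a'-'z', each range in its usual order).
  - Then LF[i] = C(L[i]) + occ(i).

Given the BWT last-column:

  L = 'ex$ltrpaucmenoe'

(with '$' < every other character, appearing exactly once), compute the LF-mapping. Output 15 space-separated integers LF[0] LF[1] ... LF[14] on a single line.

Char counts: '$':1, 'a':1, 'c':1, 'e':3, 'l':1, 'm':1, 'n':1, 'o':1, 'p':1, 'r':1, 't':1, 'u':1, 'x':1
C (first-col start): C('$')=0, C('a')=1, C('c')=2, C('e')=3, C('l')=6, C('m')=7, C('n')=8, C('o')=9, C('p')=10, C('r')=11, C('t')=12, C('u')=13, C('x')=14
L[0]='e': occ=0, LF[0]=C('e')+0=3+0=3
L[1]='x': occ=0, LF[1]=C('x')+0=14+0=14
L[2]='$': occ=0, LF[2]=C('$')+0=0+0=0
L[3]='l': occ=0, LF[3]=C('l')+0=6+0=6
L[4]='t': occ=0, LF[4]=C('t')+0=12+0=12
L[5]='r': occ=0, LF[5]=C('r')+0=11+0=11
L[6]='p': occ=0, LF[6]=C('p')+0=10+0=10
L[7]='a': occ=0, LF[7]=C('a')+0=1+0=1
L[8]='u': occ=0, LF[8]=C('u')+0=13+0=13
L[9]='c': occ=0, LF[9]=C('c')+0=2+0=2
L[10]='m': occ=0, LF[10]=C('m')+0=7+0=7
L[11]='e': occ=1, LF[11]=C('e')+1=3+1=4
L[12]='n': occ=0, LF[12]=C('n')+0=8+0=8
L[13]='o': occ=0, LF[13]=C('o')+0=9+0=9
L[14]='e': occ=2, LF[14]=C('e')+2=3+2=5

Answer: 3 14 0 6 12 11 10 1 13 2 7 4 8 9 5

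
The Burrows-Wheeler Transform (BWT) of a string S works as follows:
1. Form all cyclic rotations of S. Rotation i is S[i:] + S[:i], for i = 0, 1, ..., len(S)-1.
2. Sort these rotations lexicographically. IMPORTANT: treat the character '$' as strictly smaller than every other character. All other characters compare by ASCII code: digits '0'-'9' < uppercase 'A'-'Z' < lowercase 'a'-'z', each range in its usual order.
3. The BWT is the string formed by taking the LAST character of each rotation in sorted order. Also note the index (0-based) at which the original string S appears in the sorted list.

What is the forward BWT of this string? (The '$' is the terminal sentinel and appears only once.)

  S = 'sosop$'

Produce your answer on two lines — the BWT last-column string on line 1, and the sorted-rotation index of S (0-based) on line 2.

Answer: pssoo$
5

Derivation:
All 6 rotations (rotation i = S[i:]+S[:i]):
  rot[0] = sosop$
  rot[1] = osop$s
  rot[2] = sop$so
  rot[3] = op$sos
  rot[4] = p$soso
  rot[5] = $sosop
Sorted (with $ < everything):
  sorted[0] = $sosop  (last char: 'p')
  sorted[1] = op$sos  (last char: 's')
  sorted[2] = osop$s  (last char: 's')
  sorted[3] = p$soso  (last char: 'o')
  sorted[4] = sop$so  (last char: 'o')
  sorted[5] = sosop$  (last char: '$')
Last column: pssoo$
Original string S is at sorted index 5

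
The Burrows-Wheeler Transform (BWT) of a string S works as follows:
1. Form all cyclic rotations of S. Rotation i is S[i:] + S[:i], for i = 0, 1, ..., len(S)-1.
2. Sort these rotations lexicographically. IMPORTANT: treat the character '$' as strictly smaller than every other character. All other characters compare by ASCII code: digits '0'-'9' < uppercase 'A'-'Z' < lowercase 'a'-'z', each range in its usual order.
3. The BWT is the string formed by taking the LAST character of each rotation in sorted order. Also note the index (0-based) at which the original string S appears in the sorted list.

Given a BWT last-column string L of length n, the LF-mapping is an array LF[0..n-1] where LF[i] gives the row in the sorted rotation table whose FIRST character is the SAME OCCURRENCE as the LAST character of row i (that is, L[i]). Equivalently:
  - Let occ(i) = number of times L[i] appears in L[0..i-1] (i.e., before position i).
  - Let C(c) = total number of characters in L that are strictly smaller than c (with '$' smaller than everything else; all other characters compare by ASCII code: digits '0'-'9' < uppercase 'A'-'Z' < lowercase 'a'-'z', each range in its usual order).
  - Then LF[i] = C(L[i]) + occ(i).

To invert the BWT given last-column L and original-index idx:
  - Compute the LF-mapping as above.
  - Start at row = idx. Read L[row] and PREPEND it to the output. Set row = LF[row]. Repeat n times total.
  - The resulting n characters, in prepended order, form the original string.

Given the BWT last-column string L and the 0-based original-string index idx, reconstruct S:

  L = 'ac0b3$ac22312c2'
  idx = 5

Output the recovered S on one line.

LF mapping: 9 12 1 11 7 0 10 13 3 4 8 2 5 14 6
Walk LF starting at row 5, prepending L[row]:
  step 1: row=5, L[5]='$', prepend. Next row=LF[5]=0
  step 2: row=0, L[0]='a', prepend. Next row=LF[0]=9
  step 3: row=9, L[9]='2', prepend. Next row=LF[9]=4
  step 4: row=4, L[4]='3', prepend. Next row=LF[4]=7
  step 5: row=7, L[7]='c', prepend. Next row=LF[7]=13
  step 6: row=13, L[13]='c', prepend. Next row=LF[13]=14
  step 7: row=14, L[14]='2', prepend. Next row=LF[14]=6
  step 8: row=6, L[6]='a', prepend. Next row=LF[6]=10
  step 9: row=10, L[10]='3', prepend. Next row=LF[10]=8
  step 10: row=8, L[8]='2', prepend. Next row=LF[8]=3
  step 11: row=3, L[3]='b', prepend. Next row=LF[3]=11
  step 12: row=11, L[11]='1', prepend. Next row=LF[11]=2
  step 13: row=2, L[2]='0', prepend. Next row=LF[2]=1
  step 14: row=1, L[1]='c', prepend. Next row=LF[1]=12
  step 15: row=12, L[12]='2', prepend. Next row=LF[12]=5
Reversed output: 2c01b23a2cc32a$

Answer: 2c01b23a2cc32a$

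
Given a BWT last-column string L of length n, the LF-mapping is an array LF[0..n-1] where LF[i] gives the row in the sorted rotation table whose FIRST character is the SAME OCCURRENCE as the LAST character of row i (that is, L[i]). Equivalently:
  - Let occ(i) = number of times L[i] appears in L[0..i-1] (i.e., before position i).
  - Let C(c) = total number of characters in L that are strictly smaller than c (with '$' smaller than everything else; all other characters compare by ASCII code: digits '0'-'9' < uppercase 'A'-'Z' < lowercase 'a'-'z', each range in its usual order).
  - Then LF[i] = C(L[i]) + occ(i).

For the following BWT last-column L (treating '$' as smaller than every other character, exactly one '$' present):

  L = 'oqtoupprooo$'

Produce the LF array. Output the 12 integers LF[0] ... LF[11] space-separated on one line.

Char counts: '$':1, 'o':5, 'p':2, 'q':1, 'r':1, 't':1, 'u':1
C (first-col start): C('$')=0, C('o')=1, C('p')=6, C('q')=8, C('r')=9, C('t')=10, C('u')=11
L[0]='o': occ=0, LF[0]=C('o')+0=1+0=1
L[1]='q': occ=0, LF[1]=C('q')+0=8+0=8
L[2]='t': occ=0, LF[2]=C('t')+0=10+0=10
L[3]='o': occ=1, LF[3]=C('o')+1=1+1=2
L[4]='u': occ=0, LF[4]=C('u')+0=11+0=11
L[5]='p': occ=0, LF[5]=C('p')+0=6+0=6
L[6]='p': occ=1, LF[6]=C('p')+1=6+1=7
L[7]='r': occ=0, LF[7]=C('r')+0=9+0=9
L[8]='o': occ=2, LF[8]=C('o')+2=1+2=3
L[9]='o': occ=3, LF[9]=C('o')+3=1+3=4
L[10]='o': occ=4, LF[10]=C('o')+4=1+4=5
L[11]='$': occ=0, LF[11]=C('$')+0=0+0=0

Answer: 1 8 10 2 11 6 7 9 3 4 5 0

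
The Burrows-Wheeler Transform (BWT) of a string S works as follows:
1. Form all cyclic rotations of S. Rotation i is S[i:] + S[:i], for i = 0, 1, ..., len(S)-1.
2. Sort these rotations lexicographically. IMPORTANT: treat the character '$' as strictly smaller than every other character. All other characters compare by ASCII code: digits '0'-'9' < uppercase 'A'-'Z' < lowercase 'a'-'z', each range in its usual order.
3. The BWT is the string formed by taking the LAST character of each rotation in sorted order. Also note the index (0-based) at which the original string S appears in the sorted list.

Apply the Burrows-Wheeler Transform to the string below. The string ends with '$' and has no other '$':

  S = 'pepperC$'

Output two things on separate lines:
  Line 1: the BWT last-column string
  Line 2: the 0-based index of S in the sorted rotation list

All 8 rotations (rotation i = S[i:]+S[:i]):
  rot[0] = pepperC$
  rot[1] = epperC$p
  rot[2] = pperC$pe
  rot[3] = perC$pep
  rot[4] = erC$pepp
  rot[5] = rC$peppe
  rot[6] = C$pepper
  rot[7] = $pepperC
Sorted (with $ < everything):
  sorted[0] = $pepperC  (last char: 'C')
  sorted[1] = C$pepper  (last char: 'r')
  sorted[2] = epperC$p  (last char: 'p')
  sorted[3] = erC$pepp  (last char: 'p')
  sorted[4] = pepperC$  (last char: '$')
  sorted[5] = perC$pep  (last char: 'p')
  sorted[6] = pperC$pe  (last char: 'e')
  sorted[7] = rC$peppe  (last char: 'e')
Last column: Crpp$pee
Original string S is at sorted index 4

Answer: Crpp$pee
4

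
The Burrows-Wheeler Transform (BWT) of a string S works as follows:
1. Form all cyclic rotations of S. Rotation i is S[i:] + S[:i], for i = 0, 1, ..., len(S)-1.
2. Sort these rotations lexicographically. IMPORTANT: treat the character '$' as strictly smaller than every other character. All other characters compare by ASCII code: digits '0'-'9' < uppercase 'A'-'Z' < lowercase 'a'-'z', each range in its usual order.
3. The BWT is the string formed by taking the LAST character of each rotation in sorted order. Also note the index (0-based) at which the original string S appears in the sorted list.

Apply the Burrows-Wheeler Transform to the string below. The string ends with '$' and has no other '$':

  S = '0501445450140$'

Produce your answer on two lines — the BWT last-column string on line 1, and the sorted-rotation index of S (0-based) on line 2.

Answer: 0455$001154404
4

Derivation:
All 14 rotations (rotation i = S[i:]+S[:i]):
  rot[0] = 0501445450140$
  rot[1] = 501445450140$0
  rot[2] = 01445450140$05
  rot[3] = 1445450140$050
  rot[4] = 445450140$0501
  rot[5] = 45450140$05014
  rot[6] = 5450140$050144
  rot[7] = 450140$0501445
  rot[8] = 50140$05014454
  rot[9] = 0140$050144545
  rot[10] = 140$0501445450
  rot[11] = 40$05014454501
  rot[12] = 0$050144545014
  rot[13] = $0501445450140
Sorted (with $ < everything):
  sorted[0] = $0501445450140  (last char: '0')
  sorted[1] = 0$050144545014  (last char: '4')
  sorted[2] = 0140$050144545  (last char: '5')
  sorted[3] = 01445450140$05  (last char: '5')
  sorted[4] = 0501445450140$  (last char: '$')
  sorted[5] = 140$0501445450  (last char: '0')
  sorted[6] = 1445450140$050  (last char: '0')
  sorted[7] = 40$05014454501  (last char: '1')
  sorted[8] = 445450140$0501  (last char: '1')
  sorted[9] = 450140$0501445  (last char: '5')
  sorted[10] = 45450140$05014  (last char: '4')
  sorted[11] = 50140$05014454  (last char: '4')
  sorted[12] = 501445450140$0  (last char: '0')
  sorted[13] = 5450140$050144  (last char: '4')
Last column: 0455$001154404
Original string S is at sorted index 4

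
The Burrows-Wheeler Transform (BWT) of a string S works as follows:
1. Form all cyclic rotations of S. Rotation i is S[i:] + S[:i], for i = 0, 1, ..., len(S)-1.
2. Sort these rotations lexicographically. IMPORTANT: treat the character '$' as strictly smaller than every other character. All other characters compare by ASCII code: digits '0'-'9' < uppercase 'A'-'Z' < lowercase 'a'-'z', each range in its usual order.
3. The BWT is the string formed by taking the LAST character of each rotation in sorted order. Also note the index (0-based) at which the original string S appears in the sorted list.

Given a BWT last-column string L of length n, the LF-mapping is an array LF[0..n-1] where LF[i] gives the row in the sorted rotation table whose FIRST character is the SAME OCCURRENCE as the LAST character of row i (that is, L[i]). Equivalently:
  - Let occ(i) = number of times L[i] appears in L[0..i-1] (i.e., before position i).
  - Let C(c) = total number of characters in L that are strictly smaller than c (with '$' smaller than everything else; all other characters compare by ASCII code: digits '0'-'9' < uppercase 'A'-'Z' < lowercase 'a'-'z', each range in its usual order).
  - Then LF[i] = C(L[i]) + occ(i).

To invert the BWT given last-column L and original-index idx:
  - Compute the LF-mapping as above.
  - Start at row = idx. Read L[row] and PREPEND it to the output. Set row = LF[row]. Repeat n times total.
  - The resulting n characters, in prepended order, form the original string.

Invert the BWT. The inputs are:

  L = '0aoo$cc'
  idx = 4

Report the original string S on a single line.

Answer: cocoa0$

Derivation:
LF mapping: 1 2 5 6 0 3 4
Walk LF starting at row 4, prepending L[row]:
  step 1: row=4, L[4]='$', prepend. Next row=LF[4]=0
  step 2: row=0, L[0]='0', prepend. Next row=LF[0]=1
  step 3: row=1, L[1]='a', prepend. Next row=LF[1]=2
  step 4: row=2, L[2]='o', prepend. Next row=LF[2]=5
  step 5: row=5, L[5]='c', prepend. Next row=LF[5]=3
  step 6: row=3, L[3]='o', prepend. Next row=LF[3]=6
  step 7: row=6, L[6]='c', prepend. Next row=LF[6]=4
Reversed output: cocoa0$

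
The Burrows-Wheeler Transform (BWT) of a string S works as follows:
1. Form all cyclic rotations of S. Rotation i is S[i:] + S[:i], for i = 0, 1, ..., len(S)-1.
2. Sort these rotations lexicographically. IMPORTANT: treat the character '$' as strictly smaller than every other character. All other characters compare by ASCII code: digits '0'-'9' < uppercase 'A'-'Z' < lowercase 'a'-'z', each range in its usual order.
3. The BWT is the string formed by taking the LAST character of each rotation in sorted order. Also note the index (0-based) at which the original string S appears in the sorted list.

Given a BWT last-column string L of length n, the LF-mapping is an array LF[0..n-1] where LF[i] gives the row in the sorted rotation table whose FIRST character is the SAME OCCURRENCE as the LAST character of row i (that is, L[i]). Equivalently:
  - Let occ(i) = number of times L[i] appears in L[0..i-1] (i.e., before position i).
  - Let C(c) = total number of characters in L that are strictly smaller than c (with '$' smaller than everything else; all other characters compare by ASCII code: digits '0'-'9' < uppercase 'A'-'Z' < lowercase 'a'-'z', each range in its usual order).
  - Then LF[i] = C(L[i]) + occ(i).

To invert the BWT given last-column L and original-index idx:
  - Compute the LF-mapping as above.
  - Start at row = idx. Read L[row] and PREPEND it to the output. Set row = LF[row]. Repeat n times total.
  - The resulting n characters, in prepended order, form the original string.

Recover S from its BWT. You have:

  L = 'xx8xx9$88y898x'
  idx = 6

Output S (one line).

LF mapping: 8 9 1 10 11 6 0 2 3 13 4 7 5 12
Walk LF starting at row 6, prepending L[row]:
  step 1: row=6, L[6]='$', prepend. Next row=LF[6]=0
  step 2: row=0, L[0]='x', prepend. Next row=LF[0]=8
  step 3: row=8, L[8]='8', prepend. Next row=LF[8]=3
  step 4: row=3, L[3]='x', prepend. Next row=LF[3]=10
  step 5: row=10, L[10]='8', prepend. Next row=LF[10]=4
  step 6: row=4, L[4]='x', prepend. Next row=LF[4]=11
  step 7: row=11, L[11]='9', prepend. Next row=LF[11]=7
  step 8: row=7, L[7]='8', prepend. Next row=LF[7]=2
  step 9: row=2, L[2]='8', prepend. Next row=LF[2]=1
  step 10: row=1, L[1]='x', prepend. Next row=LF[1]=9
  step 11: row=9, L[9]='y', prepend. Next row=LF[9]=13
  step 12: row=13, L[13]='x', prepend. Next row=LF[13]=12
  step 13: row=12, L[12]='8', prepend. Next row=LF[12]=5
  step 14: row=5, L[5]='9', prepend. Next row=LF[5]=6
Reversed output: 98xyx889x8x8x$

Answer: 98xyx889x8x8x$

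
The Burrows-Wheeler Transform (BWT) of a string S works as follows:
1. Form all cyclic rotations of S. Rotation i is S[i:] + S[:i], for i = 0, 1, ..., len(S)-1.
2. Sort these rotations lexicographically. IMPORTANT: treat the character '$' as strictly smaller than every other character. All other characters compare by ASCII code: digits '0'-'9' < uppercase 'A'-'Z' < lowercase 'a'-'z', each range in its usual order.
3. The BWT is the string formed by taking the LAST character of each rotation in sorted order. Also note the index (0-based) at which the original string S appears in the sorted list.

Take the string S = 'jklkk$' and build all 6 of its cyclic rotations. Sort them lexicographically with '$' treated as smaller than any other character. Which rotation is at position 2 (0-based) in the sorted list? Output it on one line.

Answer: k$jklk

Derivation:
All 6 rotations (rotation i = S[i:]+S[:i]):
  rot[0] = jklkk$
  rot[1] = klkk$j
  rot[2] = lkk$jk
  rot[3] = kk$jkl
  rot[4] = k$jklk
  rot[5] = $jklkk
Sorted (with $ < everything):
  sorted[0] = $jklkk
  sorted[1] = jklkk$
  sorted[2] = k$jklk
  sorted[3] = kk$jkl
  sorted[4] = klkk$j
  sorted[5] = lkk$jk
sorted[2] = k$jklk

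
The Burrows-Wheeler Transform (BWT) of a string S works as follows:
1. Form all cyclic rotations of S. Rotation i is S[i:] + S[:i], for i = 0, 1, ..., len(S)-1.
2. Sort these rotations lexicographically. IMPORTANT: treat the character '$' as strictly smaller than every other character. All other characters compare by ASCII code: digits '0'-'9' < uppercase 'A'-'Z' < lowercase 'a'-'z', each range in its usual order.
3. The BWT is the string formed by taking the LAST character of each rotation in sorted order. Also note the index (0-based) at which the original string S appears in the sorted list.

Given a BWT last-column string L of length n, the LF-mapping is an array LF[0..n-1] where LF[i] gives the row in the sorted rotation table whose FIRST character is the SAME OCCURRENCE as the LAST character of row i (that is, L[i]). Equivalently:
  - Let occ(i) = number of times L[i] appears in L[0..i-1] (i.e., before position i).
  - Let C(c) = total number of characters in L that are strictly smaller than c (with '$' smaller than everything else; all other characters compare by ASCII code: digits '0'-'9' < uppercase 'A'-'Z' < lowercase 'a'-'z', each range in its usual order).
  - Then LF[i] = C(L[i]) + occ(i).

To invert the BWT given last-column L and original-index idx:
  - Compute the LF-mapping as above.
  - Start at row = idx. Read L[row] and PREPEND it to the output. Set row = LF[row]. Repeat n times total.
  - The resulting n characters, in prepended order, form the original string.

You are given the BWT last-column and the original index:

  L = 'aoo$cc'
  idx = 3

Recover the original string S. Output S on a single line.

Answer: cocoa$

Derivation:
LF mapping: 1 4 5 0 2 3
Walk LF starting at row 3, prepending L[row]:
  step 1: row=3, L[3]='$', prepend. Next row=LF[3]=0
  step 2: row=0, L[0]='a', prepend. Next row=LF[0]=1
  step 3: row=1, L[1]='o', prepend. Next row=LF[1]=4
  step 4: row=4, L[4]='c', prepend. Next row=LF[4]=2
  step 5: row=2, L[2]='o', prepend. Next row=LF[2]=5
  step 6: row=5, L[5]='c', prepend. Next row=LF[5]=3
Reversed output: cocoa$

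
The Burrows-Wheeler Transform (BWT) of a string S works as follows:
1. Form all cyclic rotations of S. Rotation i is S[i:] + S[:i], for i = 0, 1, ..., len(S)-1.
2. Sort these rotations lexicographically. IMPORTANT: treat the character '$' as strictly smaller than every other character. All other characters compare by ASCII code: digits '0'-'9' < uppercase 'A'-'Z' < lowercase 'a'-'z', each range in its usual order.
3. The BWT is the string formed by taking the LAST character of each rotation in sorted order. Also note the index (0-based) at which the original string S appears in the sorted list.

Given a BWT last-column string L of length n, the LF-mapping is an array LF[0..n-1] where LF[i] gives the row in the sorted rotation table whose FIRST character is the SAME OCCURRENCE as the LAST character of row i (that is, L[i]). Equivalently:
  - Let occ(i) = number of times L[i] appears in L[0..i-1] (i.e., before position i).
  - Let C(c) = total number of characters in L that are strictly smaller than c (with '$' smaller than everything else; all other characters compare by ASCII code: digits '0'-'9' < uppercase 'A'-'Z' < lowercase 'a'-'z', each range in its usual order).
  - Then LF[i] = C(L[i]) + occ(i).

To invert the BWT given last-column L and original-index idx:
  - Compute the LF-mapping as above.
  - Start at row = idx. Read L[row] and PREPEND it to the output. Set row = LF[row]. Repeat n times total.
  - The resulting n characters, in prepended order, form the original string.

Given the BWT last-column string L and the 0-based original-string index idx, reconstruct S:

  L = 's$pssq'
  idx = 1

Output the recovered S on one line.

Answer: pqsss$

Derivation:
LF mapping: 3 0 1 4 5 2
Walk LF starting at row 1, prepending L[row]:
  step 1: row=1, L[1]='$', prepend. Next row=LF[1]=0
  step 2: row=0, L[0]='s', prepend. Next row=LF[0]=3
  step 3: row=3, L[3]='s', prepend. Next row=LF[3]=4
  step 4: row=4, L[4]='s', prepend. Next row=LF[4]=5
  step 5: row=5, L[5]='q', prepend. Next row=LF[5]=2
  step 6: row=2, L[2]='p', prepend. Next row=LF[2]=1
Reversed output: pqsss$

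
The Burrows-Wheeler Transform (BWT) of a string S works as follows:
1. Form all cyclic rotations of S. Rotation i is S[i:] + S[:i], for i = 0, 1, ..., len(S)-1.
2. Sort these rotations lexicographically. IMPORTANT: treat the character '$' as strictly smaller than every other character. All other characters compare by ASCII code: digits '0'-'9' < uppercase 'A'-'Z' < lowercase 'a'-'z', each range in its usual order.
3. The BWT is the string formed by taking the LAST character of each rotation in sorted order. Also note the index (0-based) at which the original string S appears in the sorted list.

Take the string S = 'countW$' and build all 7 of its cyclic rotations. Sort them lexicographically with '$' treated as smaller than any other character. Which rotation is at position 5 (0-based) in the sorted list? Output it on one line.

All 7 rotations (rotation i = S[i:]+S[:i]):
  rot[0] = countW$
  rot[1] = ountW$c
  rot[2] = untW$co
  rot[3] = ntW$cou
  rot[4] = tW$coun
  rot[5] = W$count
  rot[6] = $countW
Sorted (with $ < everything):
  sorted[0] = $countW
  sorted[1] = W$count
  sorted[2] = countW$
  sorted[3] = ntW$cou
  sorted[4] = ountW$c
  sorted[5] = tW$coun
  sorted[6] = untW$co
sorted[5] = tW$coun

Answer: tW$coun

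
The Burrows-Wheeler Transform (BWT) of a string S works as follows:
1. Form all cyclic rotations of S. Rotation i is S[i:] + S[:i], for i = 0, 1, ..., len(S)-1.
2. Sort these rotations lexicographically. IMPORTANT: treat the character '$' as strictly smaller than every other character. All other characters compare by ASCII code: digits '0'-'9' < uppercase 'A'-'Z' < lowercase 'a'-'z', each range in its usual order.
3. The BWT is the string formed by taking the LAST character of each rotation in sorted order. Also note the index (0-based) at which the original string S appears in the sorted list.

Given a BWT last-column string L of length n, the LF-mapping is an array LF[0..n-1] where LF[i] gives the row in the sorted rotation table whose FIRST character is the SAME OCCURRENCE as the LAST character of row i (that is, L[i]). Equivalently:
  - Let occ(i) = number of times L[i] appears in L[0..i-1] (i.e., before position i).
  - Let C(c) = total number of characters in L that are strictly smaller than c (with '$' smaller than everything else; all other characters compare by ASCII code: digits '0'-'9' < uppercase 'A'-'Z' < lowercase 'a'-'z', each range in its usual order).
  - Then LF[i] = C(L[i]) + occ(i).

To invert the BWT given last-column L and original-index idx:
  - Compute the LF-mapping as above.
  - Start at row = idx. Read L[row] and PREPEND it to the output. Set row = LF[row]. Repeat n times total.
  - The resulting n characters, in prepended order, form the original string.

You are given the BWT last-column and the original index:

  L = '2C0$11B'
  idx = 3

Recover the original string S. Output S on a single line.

LF mapping: 4 6 1 0 2 3 5
Walk LF starting at row 3, prepending L[row]:
  step 1: row=3, L[3]='$', prepend. Next row=LF[3]=0
  step 2: row=0, L[0]='2', prepend. Next row=LF[0]=4
  step 3: row=4, L[4]='1', prepend. Next row=LF[4]=2
  step 4: row=2, L[2]='0', prepend. Next row=LF[2]=1
  step 5: row=1, L[1]='C', prepend. Next row=LF[1]=6
  step 6: row=6, L[6]='B', prepend. Next row=LF[6]=5
  step 7: row=5, L[5]='1', prepend. Next row=LF[5]=3
Reversed output: 1BC012$

Answer: 1BC012$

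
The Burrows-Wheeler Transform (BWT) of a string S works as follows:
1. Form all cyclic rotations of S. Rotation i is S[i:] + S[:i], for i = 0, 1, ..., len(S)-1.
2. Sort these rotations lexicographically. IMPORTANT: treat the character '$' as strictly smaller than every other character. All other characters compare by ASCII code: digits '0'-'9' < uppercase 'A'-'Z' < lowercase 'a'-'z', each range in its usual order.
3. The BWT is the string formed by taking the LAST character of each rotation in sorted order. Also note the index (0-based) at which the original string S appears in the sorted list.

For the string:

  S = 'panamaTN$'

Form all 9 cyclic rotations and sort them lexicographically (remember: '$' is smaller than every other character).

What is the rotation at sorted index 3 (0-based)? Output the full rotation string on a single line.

All 9 rotations (rotation i = S[i:]+S[:i]):
  rot[0] = panamaTN$
  rot[1] = anamaTN$p
  rot[2] = namaTN$pa
  rot[3] = amaTN$pan
  rot[4] = maTN$pana
  rot[5] = aTN$panam
  rot[6] = TN$panama
  rot[7] = N$panamaT
  rot[8] = $panamaTN
Sorted (with $ < everything):
  sorted[0] = $panamaTN
  sorted[1] = N$panamaT
  sorted[2] = TN$panama
  sorted[3] = aTN$panam
  sorted[4] = amaTN$pan
  sorted[5] = anamaTN$p
  sorted[6] = maTN$pana
  sorted[7] = namaTN$pa
  sorted[8] = panamaTN$
sorted[3] = aTN$panam

Answer: aTN$panam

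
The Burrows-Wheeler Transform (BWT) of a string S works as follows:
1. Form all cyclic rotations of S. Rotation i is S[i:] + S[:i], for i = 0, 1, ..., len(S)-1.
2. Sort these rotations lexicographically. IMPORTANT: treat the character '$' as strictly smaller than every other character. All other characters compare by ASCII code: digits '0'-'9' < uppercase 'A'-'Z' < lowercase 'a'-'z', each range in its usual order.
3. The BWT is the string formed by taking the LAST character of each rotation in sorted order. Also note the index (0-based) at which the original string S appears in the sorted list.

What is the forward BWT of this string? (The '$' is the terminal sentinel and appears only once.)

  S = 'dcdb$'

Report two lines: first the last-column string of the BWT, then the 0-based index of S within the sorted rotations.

Answer: bddc$
4

Derivation:
All 5 rotations (rotation i = S[i:]+S[:i]):
  rot[0] = dcdb$
  rot[1] = cdb$d
  rot[2] = db$dc
  rot[3] = b$dcd
  rot[4] = $dcdb
Sorted (with $ < everything):
  sorted[0] = $dcdb  (last char: 'b')
  sorted[1] = b$dcd  (last char: 'd')
  sorted[2] = cdb$d  (last char: 'd')
  sorted[3] = db$dc  (last char: 'c')
  sorted[4] = dcdb$  (last char: '$')
Last column: bddc$
Original string S is at sorted index 4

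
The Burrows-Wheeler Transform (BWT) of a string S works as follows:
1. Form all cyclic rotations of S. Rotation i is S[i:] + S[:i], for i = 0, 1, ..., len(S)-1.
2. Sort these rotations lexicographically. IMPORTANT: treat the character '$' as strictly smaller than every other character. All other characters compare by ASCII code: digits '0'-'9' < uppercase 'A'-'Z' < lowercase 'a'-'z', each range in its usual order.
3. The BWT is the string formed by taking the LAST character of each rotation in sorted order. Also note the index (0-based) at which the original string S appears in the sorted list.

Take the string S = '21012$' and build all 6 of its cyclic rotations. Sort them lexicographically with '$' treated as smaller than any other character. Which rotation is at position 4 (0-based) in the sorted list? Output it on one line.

Answer: 2$2101

Derivation:
All 6 rotations (rotation i = S[i:]+S[:i]):
  rot[0] = 21012$
  rot[1] = 1012$2
  rot[2] = 012$21
  rot[3] = 12$210
  rot[4] = 2$2101
  rot[5] = $21012
Sorted (with $ < everything):
  sorted[0] = $21012
  sorted[1] = 012$21
  sorted[2] = 1012$2
  sorted[3] = 12$210
  sorted[4] = 2$2101
  sorted[5] = 21012$
sorted[4] = 2$2101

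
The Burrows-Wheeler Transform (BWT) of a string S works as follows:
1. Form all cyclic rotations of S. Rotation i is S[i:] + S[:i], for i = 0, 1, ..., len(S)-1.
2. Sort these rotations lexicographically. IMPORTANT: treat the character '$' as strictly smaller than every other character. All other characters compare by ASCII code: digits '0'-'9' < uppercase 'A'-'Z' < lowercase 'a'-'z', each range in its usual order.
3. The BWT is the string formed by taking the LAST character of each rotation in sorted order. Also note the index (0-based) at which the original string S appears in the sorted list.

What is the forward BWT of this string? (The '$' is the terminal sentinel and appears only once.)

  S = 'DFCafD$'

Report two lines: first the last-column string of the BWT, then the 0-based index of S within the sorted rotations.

Answer: DFf$DCa
3

Derivation:
All 7 rotations (rotation i = S[i:]+S[:i]):
  rot[0] = DFCafD$
  rot[1] = FCafD$D
  rot[2] = CafD$DF
  rot[3] = afD$DFC
  rot[4] = fD$DFCa
  rot[5] = D$DFCaf
  rot[6] = $DFCafD
Sorted (with $ < everything):
  sorted[0] = $DFCafD  (last char: 'D')
  sorted[1] = CafD$DF  (last char: 'F')
  sorted[2] = D$DFCaf  (last char: 'f')
  sorted[3] = DFCafD$  (last char: '$')
  sorted[4] = FCafD$D  (last char: 'D')
  sorted[5] = afD$DFC  (last char: 'C')
  sorted[6] = fD$DFCa  (last char: 'a')
Last column: DFf$DCa
Original string S is at sorted index 3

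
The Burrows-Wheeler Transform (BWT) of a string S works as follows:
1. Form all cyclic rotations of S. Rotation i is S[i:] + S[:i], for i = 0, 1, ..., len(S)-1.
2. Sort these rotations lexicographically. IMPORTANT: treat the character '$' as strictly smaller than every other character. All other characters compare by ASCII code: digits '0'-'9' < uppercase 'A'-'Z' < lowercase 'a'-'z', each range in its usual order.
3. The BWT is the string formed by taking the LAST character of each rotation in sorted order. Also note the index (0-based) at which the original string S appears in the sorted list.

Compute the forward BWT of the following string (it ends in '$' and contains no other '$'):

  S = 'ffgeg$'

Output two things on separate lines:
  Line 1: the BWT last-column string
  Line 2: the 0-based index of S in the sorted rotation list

Answer: gg$fef
2

Derivation:
All 6 rotations (rotation i = S[i:]+S[:i]):
  rot[0] = ffgeg$
  rot[1] = fgeg$f
  rot[2] = geg$ff
  rot[3] = eg$ffg
  rot[4] = g$ffge
  rot[5] = $ffgeg
Sorted (with $ < everything):
  sorted[0] = $ffgeg  (last char: 'g')
  sorted[1] = eg$ffg  (last char: 'g')
  sorted[2] = ffgeg$  (last char: '$')
  sorted[3] = fgeg$f  (last char: 'f')
  sorted[4] = g$ffge  (last char: 'e')
  sorted[5] = geg$ff  (last char: 'f')
Last column: gg$fef
Original string S is at sorted index 2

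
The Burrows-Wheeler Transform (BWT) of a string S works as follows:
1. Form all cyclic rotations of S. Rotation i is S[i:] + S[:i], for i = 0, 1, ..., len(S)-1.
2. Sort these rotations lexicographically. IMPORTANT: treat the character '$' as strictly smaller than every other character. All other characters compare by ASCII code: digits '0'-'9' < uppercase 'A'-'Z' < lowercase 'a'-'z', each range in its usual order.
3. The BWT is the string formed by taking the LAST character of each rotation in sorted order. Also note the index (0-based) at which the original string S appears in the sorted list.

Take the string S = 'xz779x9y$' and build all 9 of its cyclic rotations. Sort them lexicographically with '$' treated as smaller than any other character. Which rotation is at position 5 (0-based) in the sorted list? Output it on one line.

All 9 rotations (rotation i = S[i:]+S[:i]):
  rot[0] = xz779x9y$
  rot[1] = z779x9y$x
  rot[2] = 779x9y$xz
  rot[3] = 79x9y$xz7
  rot[4] = 9x9y$xz77
  rot[5] = x9y$xz779
  rot[6] = 9y$xz779x
  rot[7] = y$xz779x9
  rot[8] = $xz779x9y
Sorted (with $ < everything):
  sorted[0] = $xz779x9y
  sorted[1] = 779x9y$xz
  sorted[2] = 79x9y$xz7
  sorted[3] = 9x9y$xz77
  sorted[4] = 9y$xz779x
  sorted[5] = x9y$xz779
  sorted[6] = xz779x9y$
  sorted[7] = y$xz779x9
  sorted[8] = z779x9y$x
sorted[5] = x9y$xz779

Answer: x9y$xz779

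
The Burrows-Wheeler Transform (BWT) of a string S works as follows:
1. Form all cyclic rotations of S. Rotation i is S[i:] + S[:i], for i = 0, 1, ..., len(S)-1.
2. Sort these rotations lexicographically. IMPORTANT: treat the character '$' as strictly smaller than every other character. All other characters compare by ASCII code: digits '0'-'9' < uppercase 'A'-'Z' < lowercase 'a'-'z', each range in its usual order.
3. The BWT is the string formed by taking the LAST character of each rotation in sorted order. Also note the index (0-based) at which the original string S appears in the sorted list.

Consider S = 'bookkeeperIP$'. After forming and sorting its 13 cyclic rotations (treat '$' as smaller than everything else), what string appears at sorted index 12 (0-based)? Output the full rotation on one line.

All 13 rotations (rotation i = S[i:]+S[:i]):
  rot[0] = bookkeeperIP$
  rot[1] = ookkeeperIP$b
  rot[2] = okkeeperIP$bo
  rot[3] = kkeeperIP$boo
  rot[4] = keeperIP$book
  rot[5] = eeperIP$bookk
  rot[6] = eperIP$bookke
  rot[7] = perIP$bookkee
  rot[8] = erIP$bookkeep
  rot[9] = rIP$bookkeepe
  rot[10] = IP$bookkeeper
  rot[11] = P$bookkeeperI
  rot[12] = $bookkeeperIP
Sorted (with $ < everything):
  sorted[0] = $bookkeeperIP
  sorted[1] = IP$bookkeeper
  sorted[2] = P$bookkeeperI
  sorted[3] = bookkeeperIP$
  sorted[4] = eeperIP$bookk
  sorted[5] = eperIP$bookke
  sorted[6] = erIP$bookkeep
  sorted[7] = keeperIP$book
  sorted[8] = kkeeperIP$boo
  sorted[9] = okkeeperIP$bo
  sorted[10] = ookkeeperIP$b
  sorted[11] = perIP$bookkee
  sorted[12] = rIP$bookkeepe
sorted[12] = rIP$bookkeepe

Answer: rIP$bookkeepe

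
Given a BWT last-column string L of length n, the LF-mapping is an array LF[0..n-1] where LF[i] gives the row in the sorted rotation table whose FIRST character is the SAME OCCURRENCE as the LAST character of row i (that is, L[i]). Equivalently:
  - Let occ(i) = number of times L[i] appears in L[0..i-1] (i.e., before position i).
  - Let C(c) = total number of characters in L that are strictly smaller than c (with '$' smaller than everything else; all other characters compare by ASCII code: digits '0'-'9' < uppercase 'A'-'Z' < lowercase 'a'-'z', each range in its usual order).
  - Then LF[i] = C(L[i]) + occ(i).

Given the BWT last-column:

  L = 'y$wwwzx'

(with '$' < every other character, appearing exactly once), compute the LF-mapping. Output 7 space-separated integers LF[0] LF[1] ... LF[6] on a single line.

Char counts: '$':1, 'w':3, 'x':1, 'y':1, 'z':1
C (first-col start): C('$')=0, C('w')=1, C('x')=4, C('y')=5, C('z')=6
L[0]='y': occ=0, LF[0]=C('y')+0=5+0=5
L[1]='$': occ=0, LF[1]=C('$')+0=0+0=0
L[2]='w': occ=0, LF[2]=C('w')+0=1+0=1
L[3]='w': occ=1, LF[3]=C('w')+1=1+1=2
L[4]='w': occ=2, LF[4]=C('w')+2=1+2=3
L[5]='z': occ=0, LF[5]=C('z')+0=6+0=6
L[6]='x': occ=0, LF[6]=C('x')+0=4+0=4

Answer: 5 0 1 2 3 6 4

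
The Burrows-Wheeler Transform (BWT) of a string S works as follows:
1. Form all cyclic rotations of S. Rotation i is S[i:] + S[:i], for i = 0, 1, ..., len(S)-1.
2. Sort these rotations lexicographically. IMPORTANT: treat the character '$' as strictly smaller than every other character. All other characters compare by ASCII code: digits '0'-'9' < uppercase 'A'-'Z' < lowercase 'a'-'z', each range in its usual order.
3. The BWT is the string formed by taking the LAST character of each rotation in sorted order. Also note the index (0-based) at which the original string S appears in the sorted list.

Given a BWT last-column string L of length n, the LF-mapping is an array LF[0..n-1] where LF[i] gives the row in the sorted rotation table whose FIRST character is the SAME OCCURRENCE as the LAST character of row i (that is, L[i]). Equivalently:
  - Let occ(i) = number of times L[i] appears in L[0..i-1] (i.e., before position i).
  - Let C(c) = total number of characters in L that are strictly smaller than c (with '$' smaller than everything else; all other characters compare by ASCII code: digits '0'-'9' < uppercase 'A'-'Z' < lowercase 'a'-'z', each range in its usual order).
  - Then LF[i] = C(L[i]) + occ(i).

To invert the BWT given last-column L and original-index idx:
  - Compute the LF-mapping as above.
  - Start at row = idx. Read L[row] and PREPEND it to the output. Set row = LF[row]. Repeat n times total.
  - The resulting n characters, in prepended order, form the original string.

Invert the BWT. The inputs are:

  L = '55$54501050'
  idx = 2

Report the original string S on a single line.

Answer: 0505541505$

Derivation:
LF mapping: 6 7 0 8 5 9 1 4 2 10 3
Walk LF starting at row 2, prepending L[row]:
  step 1: row=2, L[2]='$', prepend. Next row=LF[2]=0
  step 2: row=0, L[0]='5', prepend. Next row=LF[0]=6
  step 3: row=6, L[6]='0', prepend. Next row=LF[6]=1
  step 4: row=1, L[1]='5', prepend. Next row=LF[1]=7
  step 5: row=7, L[7]='1', prepend. Next row=LF[7]=4
  step 6: row=4, L[4]='4', prepend. Next row=LF[4]=5
  step 7: row=5, L[5]='5', prepend. Next row=LF[5]=9
  step 8: row=9, L[9]='5', prepend. Next row=LF[9]=10
  step 9: row=10, L[10]='0', prepend. Next row=LF[10]=3
  step 10: row=3, L[3]='5', prepend. Next row=LF[3]=8
  step 11: row=8, L[8]='0', prepend. Next row=LF[8]=2
Reversed output: 0505541505$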